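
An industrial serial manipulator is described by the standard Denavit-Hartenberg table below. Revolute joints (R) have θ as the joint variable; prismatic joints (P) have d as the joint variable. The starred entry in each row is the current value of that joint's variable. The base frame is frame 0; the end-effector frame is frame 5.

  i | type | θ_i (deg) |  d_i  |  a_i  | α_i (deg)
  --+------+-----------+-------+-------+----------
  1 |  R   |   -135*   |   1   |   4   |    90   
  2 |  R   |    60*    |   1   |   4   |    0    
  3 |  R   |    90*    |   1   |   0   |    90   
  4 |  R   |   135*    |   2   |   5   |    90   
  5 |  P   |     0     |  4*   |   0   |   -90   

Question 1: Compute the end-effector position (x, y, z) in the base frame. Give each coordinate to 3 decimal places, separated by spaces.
-11.297 0.531 5.843

after link 1: o_1 = (-2.8284, -2.8284, 1.0000)
after link 2: o_2 = (-4.9497, -3.5355, 4.4641)
after link 3: o_3 = (-5.6569, -2.8284, 4.4641)
after link 4: o_4 = (-11.0290, -3.2006, 4.4284)
after link 5: o_5 = (-11.2970, 0.5315, 5.8426)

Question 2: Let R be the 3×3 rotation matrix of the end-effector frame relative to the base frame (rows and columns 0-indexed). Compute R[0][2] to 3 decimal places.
-0.354

End-effector z-axis (col 2 of R) = (-0.3536,-0.3536,0.8660)
R[0][2] = -0.3536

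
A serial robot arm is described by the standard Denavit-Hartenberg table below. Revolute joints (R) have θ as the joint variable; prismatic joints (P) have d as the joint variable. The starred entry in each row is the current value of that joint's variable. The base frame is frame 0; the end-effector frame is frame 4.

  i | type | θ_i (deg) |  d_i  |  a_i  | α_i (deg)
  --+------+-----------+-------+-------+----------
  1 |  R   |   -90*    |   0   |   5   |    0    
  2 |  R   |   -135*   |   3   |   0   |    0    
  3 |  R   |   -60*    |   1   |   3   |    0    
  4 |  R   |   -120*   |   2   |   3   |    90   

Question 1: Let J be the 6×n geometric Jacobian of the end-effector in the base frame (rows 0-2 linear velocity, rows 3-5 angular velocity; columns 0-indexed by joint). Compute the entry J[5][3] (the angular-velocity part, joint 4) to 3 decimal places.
axis z_3 = (0.0000,0.0000,1.0000); lever o_n−o_3 = (2.1213,-2.1213,2.0000)
cross product → J_v[:, 3] = (2.1213,2.1213,-0.0000)
J_ω[:, 3] = z_3
entry J[5][3] = 1.0000

1.000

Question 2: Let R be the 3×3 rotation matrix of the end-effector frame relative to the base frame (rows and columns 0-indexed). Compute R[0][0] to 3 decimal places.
0.707

End-effector x-axis (col 0 of R) = (0.7071,-0.7071,0.0000)
R[0][0] = 0.7071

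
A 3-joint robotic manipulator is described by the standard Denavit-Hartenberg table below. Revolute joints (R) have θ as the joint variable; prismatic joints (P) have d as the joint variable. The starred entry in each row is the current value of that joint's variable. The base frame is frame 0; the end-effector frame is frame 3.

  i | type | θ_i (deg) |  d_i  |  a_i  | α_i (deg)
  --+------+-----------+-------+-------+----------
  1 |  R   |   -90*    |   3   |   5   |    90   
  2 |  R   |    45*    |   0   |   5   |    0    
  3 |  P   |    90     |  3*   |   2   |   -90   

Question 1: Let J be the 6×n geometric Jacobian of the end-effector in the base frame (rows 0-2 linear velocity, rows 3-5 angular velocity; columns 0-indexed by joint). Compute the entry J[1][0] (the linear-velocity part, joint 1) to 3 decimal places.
-3.000

axis z_0 = ẑ; lever o_n−o_0 = (-3.0000,-7.1213,7.9497)
cross product → J_v[:, 0] = (7.1213,-3.0000,0.0000)
J_ω[:, 0] = z_0
entry J[1][0] = -3.0000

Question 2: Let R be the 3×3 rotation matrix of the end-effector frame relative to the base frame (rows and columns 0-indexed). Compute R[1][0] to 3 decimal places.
0.707

End-effector x-axis (col 0 of R) = (0.0000,0.7071,0.7071)
R[1][0] = 0.7071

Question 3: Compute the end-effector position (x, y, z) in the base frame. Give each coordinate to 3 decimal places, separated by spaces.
after link 1: o_1 = (0.0000, -5.0000, 3.0000)
after link 2: o_2 = (0.0000, -8.5355, 6.5355)
after link 3: o_3 = (-3.0000, -7.1213, 7.9497)

-3.000 -7.121 7.950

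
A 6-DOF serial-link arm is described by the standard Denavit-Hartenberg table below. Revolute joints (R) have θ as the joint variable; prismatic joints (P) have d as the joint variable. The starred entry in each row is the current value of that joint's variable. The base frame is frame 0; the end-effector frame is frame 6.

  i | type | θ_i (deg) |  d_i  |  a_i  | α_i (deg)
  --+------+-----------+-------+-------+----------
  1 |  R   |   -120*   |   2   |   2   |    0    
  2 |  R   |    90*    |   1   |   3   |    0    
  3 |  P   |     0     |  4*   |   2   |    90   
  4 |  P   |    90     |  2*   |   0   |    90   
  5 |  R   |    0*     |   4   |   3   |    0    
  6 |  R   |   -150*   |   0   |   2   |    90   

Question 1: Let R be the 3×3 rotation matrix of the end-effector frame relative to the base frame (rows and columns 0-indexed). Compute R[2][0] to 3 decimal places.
End-effector x-axis (col 0 of R) = (0.2500,0.4330,-0.8660)
R[2][0] = -0.8660

-0.866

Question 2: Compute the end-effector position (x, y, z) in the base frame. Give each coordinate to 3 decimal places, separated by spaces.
after link 1: o_1 = (-1.0000, -1.7321, 2.0000)
after link 2: o_2 = (1.5981, -3.2321, 3.0000)
after link 3: o_3 = (3.3301, -4.2321, 7.0000)
after link 4: o_4 = (2.3301, -5.9641, 7.0000)
after link 5: o_5 = (5.7942, -7.9641, 10.0000)
after link 6: o_6 = (6.2942, -7.0981, 8.2679)

6.294 -7.098 8.268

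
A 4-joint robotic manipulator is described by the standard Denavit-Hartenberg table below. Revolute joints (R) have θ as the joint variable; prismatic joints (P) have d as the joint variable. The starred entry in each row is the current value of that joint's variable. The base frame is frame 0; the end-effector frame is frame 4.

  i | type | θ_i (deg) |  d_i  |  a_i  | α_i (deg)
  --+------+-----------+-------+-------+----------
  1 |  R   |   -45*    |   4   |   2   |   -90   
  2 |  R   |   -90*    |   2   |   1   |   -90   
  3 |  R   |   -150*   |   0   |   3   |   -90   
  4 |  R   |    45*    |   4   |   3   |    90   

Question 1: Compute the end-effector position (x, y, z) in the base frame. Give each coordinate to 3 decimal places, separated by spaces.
after link 1: o_1 = (1.4142, -1.4142, 4.0000)
after link 2: o_2 = (2.8284, 0.0000, 5.0000)
after link 3: o_3 = (3.8891, 1.0607, 2.4019)
after link 4: o_4 = (5.5886, 5.7601, 2.5648)

5.589 5.760 2.565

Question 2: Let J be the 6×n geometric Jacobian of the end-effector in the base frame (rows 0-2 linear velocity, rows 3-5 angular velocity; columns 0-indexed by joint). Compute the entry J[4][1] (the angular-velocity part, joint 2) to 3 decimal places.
axis z_1 = (0.7071,0.7071,0.0000); lever o_n−o_1 = (4.1744,7.1744,-1.4352)
cross product → J_v[:, 1] = (-1.0148,1.0148,2.1213)
J_ω[:, 1] = z_1
entry J[4][1] = 0.7071

0.707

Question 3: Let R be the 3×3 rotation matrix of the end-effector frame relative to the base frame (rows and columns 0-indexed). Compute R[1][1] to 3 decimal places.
End-effector y-axis (col 1 of R) = (0.6124,0.6124,0.5000)
R[1][1] = 0.6124

0.612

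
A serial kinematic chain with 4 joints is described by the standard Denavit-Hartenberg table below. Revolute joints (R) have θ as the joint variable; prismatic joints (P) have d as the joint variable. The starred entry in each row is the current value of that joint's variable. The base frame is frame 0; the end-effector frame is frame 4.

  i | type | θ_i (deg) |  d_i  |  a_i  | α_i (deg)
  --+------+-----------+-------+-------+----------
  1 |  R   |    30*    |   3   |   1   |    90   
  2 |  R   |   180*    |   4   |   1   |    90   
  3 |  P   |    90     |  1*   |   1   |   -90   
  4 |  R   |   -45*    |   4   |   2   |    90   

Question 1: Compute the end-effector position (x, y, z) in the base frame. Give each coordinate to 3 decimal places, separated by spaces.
after link 1: o_1 = (0.8660, 0.5000, 3.0000)
after link 2: o_2 = (2.0000, -3.4641, 3.0000)
after link 3: o_3 = (2.5000, -4.3301, 4.0000)
after link 4: o_4 = (6.6712, -3.5549, 5.4142)

6.671 -3.555 5.414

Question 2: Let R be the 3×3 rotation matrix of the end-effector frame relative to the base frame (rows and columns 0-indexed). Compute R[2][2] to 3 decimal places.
End-effector z-axis (col 2 of R) = (-0.3536,0.6124,0.7071)
R[2][2] = 0.7071

0.707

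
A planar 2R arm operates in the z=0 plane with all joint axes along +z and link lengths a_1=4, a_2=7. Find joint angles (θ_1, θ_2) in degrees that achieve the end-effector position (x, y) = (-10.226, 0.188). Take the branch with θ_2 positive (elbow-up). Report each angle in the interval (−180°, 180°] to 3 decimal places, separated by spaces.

cos θ_2 = (104.6064−4²−7²)/(2·4·7) = 0.7073; θ_2 = 44.9878° (elbow-up)
β = atan2(0.1880,-10.2260) = 178.9468°; ψ = atan2(4.9487,8.9508) = 28.9372°
θ_1 = β − ψ = 150.0096°

150.010 44.988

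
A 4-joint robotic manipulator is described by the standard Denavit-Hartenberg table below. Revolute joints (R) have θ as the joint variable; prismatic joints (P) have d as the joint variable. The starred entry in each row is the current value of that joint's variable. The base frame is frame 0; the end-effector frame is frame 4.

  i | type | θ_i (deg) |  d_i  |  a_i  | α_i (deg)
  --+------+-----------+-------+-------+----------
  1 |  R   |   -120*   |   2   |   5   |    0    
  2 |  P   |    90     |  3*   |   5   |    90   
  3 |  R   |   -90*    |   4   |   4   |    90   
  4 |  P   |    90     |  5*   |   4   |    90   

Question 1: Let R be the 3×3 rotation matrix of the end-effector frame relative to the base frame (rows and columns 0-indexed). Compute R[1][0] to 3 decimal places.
End-effector x-axis (col 0 of R) = (-0.5000,-0.8660,0.0000)
R[1][0] = -0.8660

-0.866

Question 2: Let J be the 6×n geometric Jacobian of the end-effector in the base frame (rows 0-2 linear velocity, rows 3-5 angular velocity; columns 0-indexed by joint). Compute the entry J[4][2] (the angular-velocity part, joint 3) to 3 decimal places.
axis z_2 = (-0.5000,-0.8660,0.0000); lever o_n−o_2 = (-8.3301,-4.4282,-4.0000)
cross product → J_v[:, 2] = (3.4641,-2.0000,-5.0000)
J_ω[:, 2] = z_2
entry J[4][2] = -0.8660

-0.866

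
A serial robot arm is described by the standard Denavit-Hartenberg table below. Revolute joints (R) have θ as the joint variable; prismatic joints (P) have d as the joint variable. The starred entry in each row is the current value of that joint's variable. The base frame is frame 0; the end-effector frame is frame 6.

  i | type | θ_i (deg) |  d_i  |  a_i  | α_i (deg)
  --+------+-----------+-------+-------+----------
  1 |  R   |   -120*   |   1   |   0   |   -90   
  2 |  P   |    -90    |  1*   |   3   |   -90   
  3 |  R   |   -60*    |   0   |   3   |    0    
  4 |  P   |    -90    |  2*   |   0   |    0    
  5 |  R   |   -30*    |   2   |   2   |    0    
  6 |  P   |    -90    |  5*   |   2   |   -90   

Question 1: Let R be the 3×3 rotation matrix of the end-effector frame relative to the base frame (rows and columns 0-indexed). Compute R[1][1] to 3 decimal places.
End-effector y-axis (col 1 of R) = (0.5000,0.8660,0.0000)
R[1][1] = 0.8660

0.866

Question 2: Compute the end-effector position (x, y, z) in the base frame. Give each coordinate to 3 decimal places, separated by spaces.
after link 1: o_1 = (0.0000, 0.0000, 1.0000)
after link 2: o_2 = (0.8660, -0.5000, 4.0000)
after link 3: o_3 = (3.1160, -1.7990, 5.5000)
after link 4: o_4 = (2.1160, -3.5311, 5.5000)
after link 5: o_5 = (1.1160, -5.2631, 3.5000)
after link 6: o_6 = (-3.1160, -8.5933, 3.5000)

-3.116 -8.593 3.500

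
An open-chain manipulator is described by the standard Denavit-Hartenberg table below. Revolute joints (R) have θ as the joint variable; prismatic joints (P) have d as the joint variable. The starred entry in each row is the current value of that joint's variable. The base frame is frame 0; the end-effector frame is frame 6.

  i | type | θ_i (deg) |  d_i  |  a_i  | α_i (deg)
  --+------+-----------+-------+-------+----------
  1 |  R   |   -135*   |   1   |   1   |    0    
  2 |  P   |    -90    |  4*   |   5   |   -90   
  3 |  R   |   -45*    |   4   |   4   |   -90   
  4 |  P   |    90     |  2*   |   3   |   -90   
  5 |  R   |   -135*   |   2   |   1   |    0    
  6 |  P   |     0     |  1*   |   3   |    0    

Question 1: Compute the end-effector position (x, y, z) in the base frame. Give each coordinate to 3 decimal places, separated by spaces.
after link 1: o_1 = (-0.7071, -0.7071, 1.0000)
after link 2: o_2 = (-4.2426, 2.8284, 5.0000)
after link 3: o_3 = (-9.0711, 2.0000, 7.8284)
after link 4: o_4 = (-7.9497, 5.1213, 6.4142)
after link 5: o_5 = (-7.8033, 3.9749, 4.5000)
after link 6: o_6 = (-9.8640, 3.0355, 2.2929)

-9.864 3.036 2.293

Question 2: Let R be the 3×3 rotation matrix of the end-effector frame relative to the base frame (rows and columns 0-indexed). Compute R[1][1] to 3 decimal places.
End-effector y-axis (col 1 of R) = (0.1464,0.8536,-0.5000)
R[1][1] = 0.8536

0.854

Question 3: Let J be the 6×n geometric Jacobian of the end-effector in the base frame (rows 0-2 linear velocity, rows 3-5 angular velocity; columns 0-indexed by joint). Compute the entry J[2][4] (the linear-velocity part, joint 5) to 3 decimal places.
-2.000

axis z_4 = (0.5000,-0.5000,-0.7071); lever o_n−o_4 = (-1.9142,-2.0858,-4.1213)
cross product → J_v[:, 4] = (0.5858,3.4142,-2.0000)
J_ω[:, 4] = z_4
entry J[2][4] = -2.0000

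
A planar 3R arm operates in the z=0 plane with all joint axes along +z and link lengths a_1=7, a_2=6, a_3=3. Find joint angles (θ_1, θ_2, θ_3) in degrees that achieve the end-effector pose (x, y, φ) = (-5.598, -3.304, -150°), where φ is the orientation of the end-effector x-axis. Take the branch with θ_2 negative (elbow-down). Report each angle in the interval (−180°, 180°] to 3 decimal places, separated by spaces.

-89.997 -150.000 89.997

wrist centre = target − a_3·(cos φ, sin φ) = (-2.9999, -1.8040)
cos θ_2 = (12.2540−7²−6²)/(2·7·6) = -0.8660; θ_2 = -149.9999° (elbow-down)
β = atan2(-1.8040,-2.9999) = -148.9795°; ψ = atan2(-3.0000,1.8039) = -58.9822°
θ_1 = β − ψ = -89.9972°
θ_3 = φ − θ_1 − θ_2 = 89.9971° (wrapped to (-180°,180°])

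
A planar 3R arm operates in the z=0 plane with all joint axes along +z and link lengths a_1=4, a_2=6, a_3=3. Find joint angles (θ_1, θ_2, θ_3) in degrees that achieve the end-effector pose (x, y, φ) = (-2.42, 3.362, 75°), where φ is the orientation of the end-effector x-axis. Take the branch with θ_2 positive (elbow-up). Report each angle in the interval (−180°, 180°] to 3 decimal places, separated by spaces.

60.006 149.995 -135.001

wrist centre = target − a_3·(cos φ, sin φ) = (-3.1965, 0.4642)
cos θ_2 = (10.4328−4²−6²)/(2·4·6) = -0.8660; θ_2 = 149.9951° (elbow-up)
β = atan2(0.4642,-3.1965) = 171.7367°; ψ = atan2(3.0004,-1.1959) = 111.7309°
θ_1 = β − ψ = 60.0058°
θ_3 = φ − θ_1 − θ_2 = -135.0009° (wrapped to (-180°,180°])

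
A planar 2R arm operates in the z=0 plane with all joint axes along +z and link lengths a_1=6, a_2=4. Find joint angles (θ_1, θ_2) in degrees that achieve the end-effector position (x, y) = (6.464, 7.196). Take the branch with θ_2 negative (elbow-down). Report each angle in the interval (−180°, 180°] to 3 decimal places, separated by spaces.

60.003 -30.008

cos θ_2 = (93.5657−6²−4²)/(2·6·4) = 0.8660; θ_2 = -30.0084° (elbow-down)
β = atan2(7.1960,6.4640) = 48.0674°; ψ = atan2(-2.0005,9.4638) = -11.9358°
θ_1 = β − ψ = 60.0031°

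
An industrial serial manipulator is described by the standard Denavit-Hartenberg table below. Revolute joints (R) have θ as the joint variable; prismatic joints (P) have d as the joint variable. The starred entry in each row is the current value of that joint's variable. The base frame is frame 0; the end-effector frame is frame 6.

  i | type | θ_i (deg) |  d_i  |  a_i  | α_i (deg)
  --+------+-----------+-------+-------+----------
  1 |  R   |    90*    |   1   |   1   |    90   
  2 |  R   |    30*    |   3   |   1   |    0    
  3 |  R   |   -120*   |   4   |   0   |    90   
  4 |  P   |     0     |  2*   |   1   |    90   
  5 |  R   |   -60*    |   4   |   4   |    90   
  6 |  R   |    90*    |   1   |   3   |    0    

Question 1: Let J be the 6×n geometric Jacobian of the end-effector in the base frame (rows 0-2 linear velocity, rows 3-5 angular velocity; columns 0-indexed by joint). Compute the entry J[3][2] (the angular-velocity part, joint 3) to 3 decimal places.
1.000

axis z_2 = (1.0000,-0.0000,0.0000); lever o_n−o_2 = (-3.0000,1.9641,-2.1340)
cross product → J_v[:, 2] = (0.0000,2.1340,1.9641)
J_ω[:, 2] = z_2
entry J[3][2] = 1.0000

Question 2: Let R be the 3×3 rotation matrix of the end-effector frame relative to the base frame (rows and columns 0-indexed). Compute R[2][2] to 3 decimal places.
0.866

End-effector z-axis (col 2 of R) = (-0.0000,0.5000,0.8660)
R[2][2] = 0.8660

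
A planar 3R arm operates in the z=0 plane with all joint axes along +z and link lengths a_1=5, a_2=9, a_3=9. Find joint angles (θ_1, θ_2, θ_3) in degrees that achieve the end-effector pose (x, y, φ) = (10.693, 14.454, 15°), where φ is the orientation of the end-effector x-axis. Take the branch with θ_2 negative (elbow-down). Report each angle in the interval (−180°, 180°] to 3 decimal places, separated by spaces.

119.999 -59.996 -45.003

wrist centre = target − a_3·(cos φ, sin φ) = (1.9997, 12.1246)
cos θ_2 = (151.0053−5²−9²)/(2·5·9) = 0.5001; θ_2 = -59.9961° (elbow-down)
β = atan2(12.1246,1.9997) = 80.6347°; ψ = atan2(-7.7939,9.5005) = -39.3643°
θ_1 = β − ψ = 119.9991°
θ_3 = φ − θ_1 − θ_2 = -45.0030° (wrapped to (-180°,180°])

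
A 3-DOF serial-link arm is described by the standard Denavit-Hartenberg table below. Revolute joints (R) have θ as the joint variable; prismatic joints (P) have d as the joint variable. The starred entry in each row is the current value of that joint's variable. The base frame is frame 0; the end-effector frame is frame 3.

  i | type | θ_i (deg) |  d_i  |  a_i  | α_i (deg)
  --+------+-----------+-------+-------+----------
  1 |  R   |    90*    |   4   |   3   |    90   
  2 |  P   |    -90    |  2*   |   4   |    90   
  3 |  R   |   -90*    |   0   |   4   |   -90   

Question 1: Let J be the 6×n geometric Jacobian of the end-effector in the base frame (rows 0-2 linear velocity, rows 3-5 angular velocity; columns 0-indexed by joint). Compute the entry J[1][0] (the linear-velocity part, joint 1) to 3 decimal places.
axis z_0 = ẑ; lever o_n−o_0 = (-2.0000,3.0000,-0.0000)
cross product → J_v[:, 0] = (-3.0000,-2.0000,0.0000)
J_ω[:, 0] = z_0
entry J[1][0] = -2.0000

-2.000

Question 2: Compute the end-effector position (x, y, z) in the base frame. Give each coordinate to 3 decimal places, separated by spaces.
-2.000 3.000 -0.000

after link 1: o_1 = (0.0000, 3.0000, 4.0000)
after link 2: o_2 = (2.0000, 3.0000, 0.0000)
after link 3: o_3 = (-2.0000, 3.0000, -0.0000)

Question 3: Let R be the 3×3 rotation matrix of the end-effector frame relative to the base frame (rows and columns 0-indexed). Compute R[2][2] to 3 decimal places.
-1.000

End-effector z-axis (col 2 of R) = (0.0000,0.0000,-1.0000)
R[2][2] = -1.0000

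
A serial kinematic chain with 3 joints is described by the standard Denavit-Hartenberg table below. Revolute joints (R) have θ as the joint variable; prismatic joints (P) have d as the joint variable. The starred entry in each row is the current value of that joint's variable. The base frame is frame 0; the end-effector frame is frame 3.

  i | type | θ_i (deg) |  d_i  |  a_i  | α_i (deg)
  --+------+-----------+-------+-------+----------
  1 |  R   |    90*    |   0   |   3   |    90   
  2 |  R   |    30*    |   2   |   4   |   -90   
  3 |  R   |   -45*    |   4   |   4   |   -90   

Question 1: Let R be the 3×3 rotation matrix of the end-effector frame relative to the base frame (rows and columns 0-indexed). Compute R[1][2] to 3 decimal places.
0.612

End-effector z-axis (col 2 of R) = (-0.7071,0.6124,0.3536)
R[1][2] = 0.6124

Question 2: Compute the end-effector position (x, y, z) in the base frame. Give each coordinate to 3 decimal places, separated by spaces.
after link 1: o_1 = (0.0000, 3.0000, 0.0000)
after link 2: o_2 = (2.0000, 6.4641, 2.0000)
after link 3: o_3 = (4.8284, 6.9136, 6.8783)

4.828 6.914 6.878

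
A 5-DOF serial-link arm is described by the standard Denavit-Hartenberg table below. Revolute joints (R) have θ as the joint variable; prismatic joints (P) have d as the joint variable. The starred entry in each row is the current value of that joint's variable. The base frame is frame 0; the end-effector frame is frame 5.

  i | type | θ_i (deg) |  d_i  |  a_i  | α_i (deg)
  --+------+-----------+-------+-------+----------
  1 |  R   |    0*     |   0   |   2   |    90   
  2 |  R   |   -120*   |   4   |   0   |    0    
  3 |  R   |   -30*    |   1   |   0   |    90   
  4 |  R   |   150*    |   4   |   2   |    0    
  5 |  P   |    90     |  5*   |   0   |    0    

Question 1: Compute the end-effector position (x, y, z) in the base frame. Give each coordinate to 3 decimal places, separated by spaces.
-1.000 -6.000 8.660

after link 1: o_1 = (2.0000, 0.0000, 0.0000)
after link 2: o_2 = (2.0000, -4.0000, 0.0000)
after link 3: o_3 = (2.0000, -5.0000, 0.0000)
after link 4: o_4 = (1.5000, -6.0000, 4.3301)
after link 5: o_5 = (-1.0000, -6.0000, 8.6603)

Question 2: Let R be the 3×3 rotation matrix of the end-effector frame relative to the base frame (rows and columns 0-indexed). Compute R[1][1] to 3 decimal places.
0.500

End-effector y-axis (col 1 of R) = (-0.7500,0.5000,-0.4330)
R[1][1] = 0.5000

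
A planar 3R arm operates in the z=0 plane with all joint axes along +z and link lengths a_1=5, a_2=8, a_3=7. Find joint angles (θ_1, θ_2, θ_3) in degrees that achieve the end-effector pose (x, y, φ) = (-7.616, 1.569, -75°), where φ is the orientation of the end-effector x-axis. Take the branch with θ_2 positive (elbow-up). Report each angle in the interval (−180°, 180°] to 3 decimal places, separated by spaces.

119.995 30.004 135.001

wrist centre = target − a_3·(cos φ, sin φ) = (-9.4277, 8.3305)
cos θ_2 = (158.2791−5²−8²)/(2·5·8) = 0.8660; θ_2 = 30.0042° (elbow-up)
β = atan2(8.3305,-9.4277) = 138.5357°; ψ = atan2(4.0005,11.9279) = 18.5410°
θ_1 = β − ψ = 119.9947°
θ_3 = φ − θ_1 − θ_2 = 135.0010° (wrapped to (-180°,180°])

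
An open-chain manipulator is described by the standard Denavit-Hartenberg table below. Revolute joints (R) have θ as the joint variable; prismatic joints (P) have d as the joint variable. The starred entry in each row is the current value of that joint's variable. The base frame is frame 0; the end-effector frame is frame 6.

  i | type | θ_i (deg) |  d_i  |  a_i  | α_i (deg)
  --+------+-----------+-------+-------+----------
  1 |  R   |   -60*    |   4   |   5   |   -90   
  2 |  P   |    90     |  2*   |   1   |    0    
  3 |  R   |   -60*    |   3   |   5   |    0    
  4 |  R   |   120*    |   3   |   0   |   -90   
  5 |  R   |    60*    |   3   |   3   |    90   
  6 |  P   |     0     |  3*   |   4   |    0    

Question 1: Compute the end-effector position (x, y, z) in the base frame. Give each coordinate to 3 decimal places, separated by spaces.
after link 1: o_1 = (2.5000, -4.3301, 4.0000)
after link 2: o_2 = (4.2321, -3.3301, 3.0000)
after link 3: o_3 = (8.9952, -5.5801, 0.5000)
after link 4: o_4 = (11.5933, -4.0801, 0.5000)
after link 5: o_5 = (7.9437, -2.9551, 2.3481)
after link 6: o_6 = (4.2518, -0.4886, 0.0490)

4.252 -0.489 0.049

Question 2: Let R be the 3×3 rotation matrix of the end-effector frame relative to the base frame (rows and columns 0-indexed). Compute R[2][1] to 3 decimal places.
0.866

End-effector y-axis (col 1 of R) = (-0.2500,0.4330,0.8660)
R[2][1] = 0.8660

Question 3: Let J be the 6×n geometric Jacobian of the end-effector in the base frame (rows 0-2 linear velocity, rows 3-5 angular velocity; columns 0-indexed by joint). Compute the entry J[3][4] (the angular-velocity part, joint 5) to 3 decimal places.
-0.250

axis z_4 = (-0.2500,0.4330,0.8660); lever o_n−o_4 = (-7.3415,3.5915,-0.4510)
cross product → J_v[:, 4] = (-3.3056,-6.4707,2.2811)
J_ω[:, 4] = z_4
entry J[3][4] = -0.2500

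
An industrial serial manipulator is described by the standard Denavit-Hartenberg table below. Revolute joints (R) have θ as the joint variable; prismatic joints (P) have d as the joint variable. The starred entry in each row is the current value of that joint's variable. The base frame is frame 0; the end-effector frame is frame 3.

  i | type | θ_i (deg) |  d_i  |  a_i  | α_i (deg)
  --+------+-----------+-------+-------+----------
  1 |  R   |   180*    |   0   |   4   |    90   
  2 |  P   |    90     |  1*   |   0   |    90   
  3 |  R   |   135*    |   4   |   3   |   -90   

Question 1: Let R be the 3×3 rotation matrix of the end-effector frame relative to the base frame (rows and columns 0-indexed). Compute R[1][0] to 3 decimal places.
End-effector x-axis (col 0 of R) = (0.0000,0.7071,-0.7071)
R[1][0] = 0.7071

0.707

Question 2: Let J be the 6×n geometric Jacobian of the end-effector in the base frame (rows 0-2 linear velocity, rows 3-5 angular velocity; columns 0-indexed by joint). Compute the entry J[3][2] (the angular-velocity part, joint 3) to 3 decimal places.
axis z_2 = (-1.0000,0.0000,-0.0000); lever o_n−o_2 = (-4.0000,2.1213,-2.1213)
cross product → J_v[:, 2] = (-0.0000,-2.1213,-2.1213)
J_ω[:, 2] = z_2
entry J[3][2] = -1.0000

-1.000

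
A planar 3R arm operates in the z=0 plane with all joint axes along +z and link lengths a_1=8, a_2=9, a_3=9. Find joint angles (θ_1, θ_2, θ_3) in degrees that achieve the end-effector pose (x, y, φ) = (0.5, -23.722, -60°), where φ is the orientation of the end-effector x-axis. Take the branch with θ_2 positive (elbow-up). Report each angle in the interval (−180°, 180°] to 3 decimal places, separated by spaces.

-120.006 30.011 29.995

wrist centre = target − a_3·(cos φ, sin φ) = (-4.0000, -15.9278)
cos θ_2 = (269.6939−8²−9²)/(2·8·9) = 0.8659; θ_2 = 30.0109° (elbow-up)
β = atan2(-15.9278,-4.0000) = -104.0974°; ψ = atan2(4.5015,15.7934) = 15.9088°
θ_1 = β − ψ = -120.0062°
θ_3 = φ − θ_1 − θ_2 = 29.9952° (wrapped to (-180°,180°])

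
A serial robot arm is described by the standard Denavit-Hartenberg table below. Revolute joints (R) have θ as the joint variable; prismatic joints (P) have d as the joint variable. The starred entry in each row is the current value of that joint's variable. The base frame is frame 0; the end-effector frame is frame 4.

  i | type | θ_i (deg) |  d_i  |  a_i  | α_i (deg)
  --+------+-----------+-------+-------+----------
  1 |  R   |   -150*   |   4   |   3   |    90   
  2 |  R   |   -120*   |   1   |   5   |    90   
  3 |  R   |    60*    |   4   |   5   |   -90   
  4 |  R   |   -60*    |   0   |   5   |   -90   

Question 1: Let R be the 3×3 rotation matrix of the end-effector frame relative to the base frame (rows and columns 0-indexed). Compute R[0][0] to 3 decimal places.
0.541

End-effector x-axis (col 0 of R) = (0.5413,0.8125,0.2165)
R[0][0] = 0.5413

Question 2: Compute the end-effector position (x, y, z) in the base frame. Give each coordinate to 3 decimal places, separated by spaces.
after link 1: o_1 = (-2.5981, -1.5000, 4.0000)
after link 2: o_2 = (-0.9330, 0.6160, -0.3301)
after link 3: o_3 = (0.9845, 6.7231, -0.4952)
after link 4: o_4 = (3.6908, 10.7856, 0.5873)

3.691 10.786 0.587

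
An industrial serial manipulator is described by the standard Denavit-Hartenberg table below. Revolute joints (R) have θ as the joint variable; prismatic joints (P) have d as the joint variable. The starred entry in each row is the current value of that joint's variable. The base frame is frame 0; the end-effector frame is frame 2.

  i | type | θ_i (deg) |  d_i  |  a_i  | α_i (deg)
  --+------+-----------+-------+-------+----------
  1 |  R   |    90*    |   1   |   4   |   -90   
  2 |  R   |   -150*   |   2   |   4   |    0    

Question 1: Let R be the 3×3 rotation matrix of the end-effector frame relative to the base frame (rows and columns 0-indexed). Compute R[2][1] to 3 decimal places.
0.866

End-effector y-axis (col 1 of R) = (0.0000,0.5000,0.8660)
R[2][1] = 0.8660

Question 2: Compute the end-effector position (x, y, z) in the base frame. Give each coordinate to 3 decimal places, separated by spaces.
-2.000 0.536 3.000

after link 1: o_1 = (0.0000, 4.0000, 1.0000)
after link 2: o_2 = (-2.0000, 0.5359, 3.0000)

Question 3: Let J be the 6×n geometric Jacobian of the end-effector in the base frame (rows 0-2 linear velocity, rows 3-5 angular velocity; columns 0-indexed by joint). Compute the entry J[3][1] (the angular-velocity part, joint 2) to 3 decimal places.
-1.000

axis z_1 = (-1.0000,0.0000,0.0000); lever o_n−o_1 = (-2.0000,-3.4641,2.0000)
cross product → J_v[:, 1] = (0.0000,2.0000,3.4641)
J_ω[:, 1] = z_1
entry J[3][1] = -1.0000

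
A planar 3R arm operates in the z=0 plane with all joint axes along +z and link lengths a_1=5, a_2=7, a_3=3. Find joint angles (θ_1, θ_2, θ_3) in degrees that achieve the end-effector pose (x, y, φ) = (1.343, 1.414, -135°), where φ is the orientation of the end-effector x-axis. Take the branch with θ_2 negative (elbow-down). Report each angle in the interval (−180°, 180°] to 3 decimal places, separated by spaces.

wrist centre = target − a_3·(cos φ, sin φ) = (3.4643, 3.5353)
cos θ_2 = (24.5000−5²−7²)/(2·5·7) = -0.7071; θ_2 = -135.0029° (elbow-down)
β = atan2(3.5353,3.4643) = 45.5812°; ψ = atan2(-4.9495,0.0500) = -89.4212°
θ_1 = β − ψ = 135.0024°
θ_3 = φ − θ_1 − θ_2 = -134.9994° (wrapped to (-180°,180°])

135.002 -135.003 -134.999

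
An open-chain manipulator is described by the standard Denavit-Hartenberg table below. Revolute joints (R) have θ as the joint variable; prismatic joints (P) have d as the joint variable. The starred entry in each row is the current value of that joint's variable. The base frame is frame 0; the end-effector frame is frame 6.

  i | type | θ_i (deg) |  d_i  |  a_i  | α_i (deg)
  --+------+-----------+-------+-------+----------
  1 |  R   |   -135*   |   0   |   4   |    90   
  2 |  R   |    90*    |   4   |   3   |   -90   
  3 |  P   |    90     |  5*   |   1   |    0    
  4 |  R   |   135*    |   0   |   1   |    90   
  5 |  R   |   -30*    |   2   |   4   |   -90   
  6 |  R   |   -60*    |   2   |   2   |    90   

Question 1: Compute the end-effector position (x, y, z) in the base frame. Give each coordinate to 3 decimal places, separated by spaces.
after link 1: o_1 = (-2.8284, -2.8284, 0.0000)
after link 2: o_2 = (-5.6569, -0.0000, 3.0000)
after link 3: o_3 = (-1.4142, 2.8284, 3.0000)
after link 4: o_4 = (-1.9142, 3.3284, 2.2929)
after link 5: o_5 = (-4.0605, 2.6463, -1.5708)
after link 6: o_6 = (-3.2563, 3.5844, -4.1150)

-3.256 3.584 -4.115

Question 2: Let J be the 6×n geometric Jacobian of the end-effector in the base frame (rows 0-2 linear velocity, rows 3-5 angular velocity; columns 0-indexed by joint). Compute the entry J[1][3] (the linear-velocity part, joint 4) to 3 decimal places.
axis z_3 = (0.7071,0.7071,0.0000); lever o_n−o_3 = (-1.8421,0.7560,-7.1150)
cross product → J_v[:, 3] = (-5.0311,5.0311,1.8371)
J_ω[:, 3] = z_3
entry J[1][3] = 5.0311

5.031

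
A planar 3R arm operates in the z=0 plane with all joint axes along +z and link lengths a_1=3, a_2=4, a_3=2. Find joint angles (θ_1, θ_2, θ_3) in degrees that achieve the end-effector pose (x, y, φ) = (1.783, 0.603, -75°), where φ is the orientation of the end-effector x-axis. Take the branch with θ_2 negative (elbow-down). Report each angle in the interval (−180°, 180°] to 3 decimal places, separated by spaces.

wrist centre = target − a_3·(cos φ, sin φ) = (1.2654, 2.5349)
cos θ_2 = (8.0266−3²−4²)/(2·3·4) = -0.7072; θ_2 = -135.0095° (elbow-down)
β = atan2(2.5349,1.2654) = 63.4723°; ψ = atan2(-2.8280,0.1711) = -86.5376°
θ_1 = β − ψ = 150.0099°
θ_3 = φ − θ_1 − θ_2 = -90.0004° (wrapped to (-180°,180°])

150.010 -135.010 -90.000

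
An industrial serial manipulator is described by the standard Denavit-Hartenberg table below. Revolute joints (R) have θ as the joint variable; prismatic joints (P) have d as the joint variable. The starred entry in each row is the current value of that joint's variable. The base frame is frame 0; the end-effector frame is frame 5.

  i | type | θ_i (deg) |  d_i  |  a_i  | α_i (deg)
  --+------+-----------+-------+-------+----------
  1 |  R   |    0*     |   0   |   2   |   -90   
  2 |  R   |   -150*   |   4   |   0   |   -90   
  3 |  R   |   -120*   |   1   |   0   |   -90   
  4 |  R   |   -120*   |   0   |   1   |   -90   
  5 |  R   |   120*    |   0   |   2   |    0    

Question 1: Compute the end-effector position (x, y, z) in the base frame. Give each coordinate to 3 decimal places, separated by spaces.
after link 1: o_1 = (2.0000, 0.0000, 0.0000)
after link 2: o_2 = (2.0000, 4.0000, 0.0000)
after link 3: o_3 = (2.5000, 4.0000, 0.8660)
after link 4: o_4 = (2.7165, 3.5670, 1.7410)
after link 5: o_5 = (3.7990, 3.1340, 0.1160)

3.799 3.134 0.116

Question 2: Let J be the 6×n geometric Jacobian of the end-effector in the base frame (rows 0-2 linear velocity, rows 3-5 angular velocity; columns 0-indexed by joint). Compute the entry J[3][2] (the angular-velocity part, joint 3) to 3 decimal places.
0.500

axis z_2 = (0.5000,0.0000,0.8660); lever o_n−o_2 = (1.7990,-0.8660,0.1160)
cross product → J_v[:, 2] = (0.7500,1.5000,-0.4330)
J_ω[:, 2] = z_2
entry J[3][2] = 0.5000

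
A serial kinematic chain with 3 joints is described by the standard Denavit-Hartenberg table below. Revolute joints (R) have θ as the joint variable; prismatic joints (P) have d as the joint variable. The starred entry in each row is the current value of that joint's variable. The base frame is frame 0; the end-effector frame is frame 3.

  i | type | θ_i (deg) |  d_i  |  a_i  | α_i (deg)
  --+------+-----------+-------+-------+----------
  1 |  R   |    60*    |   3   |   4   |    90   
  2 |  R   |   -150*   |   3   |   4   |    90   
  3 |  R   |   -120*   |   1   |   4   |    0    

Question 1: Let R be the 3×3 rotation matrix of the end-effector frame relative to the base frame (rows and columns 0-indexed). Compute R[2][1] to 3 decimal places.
End-effector y-axis (col 1 of R) = (-0.8080,-0.3995,-0.4330)
R[2][1] = -0.4330

-0.433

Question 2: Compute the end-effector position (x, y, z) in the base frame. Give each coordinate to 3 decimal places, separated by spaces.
after link 1: o_1 = (2.0000, 3.4641, 3.0000)
after link 2: o_2 = (2.8660, -1.0359, 1.0000)
after link 3: o_3 = (0.4821, 1.7631, 2.8660)

0.482 1.763 2.866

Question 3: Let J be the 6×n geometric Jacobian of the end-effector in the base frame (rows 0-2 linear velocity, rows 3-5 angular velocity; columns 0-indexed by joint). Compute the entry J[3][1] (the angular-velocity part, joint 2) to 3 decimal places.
0.866

axis z_1 = (0.8660,-0.5000,0.0000); lever o_n−o_1 = (-1.5179,-1.7010,-0.1340)
cross product → J_v[:, 1] = (0.0670,0.1160,-2.2321)
J_ω[:, 1] = z_1
entry J[3][1] = 0.8660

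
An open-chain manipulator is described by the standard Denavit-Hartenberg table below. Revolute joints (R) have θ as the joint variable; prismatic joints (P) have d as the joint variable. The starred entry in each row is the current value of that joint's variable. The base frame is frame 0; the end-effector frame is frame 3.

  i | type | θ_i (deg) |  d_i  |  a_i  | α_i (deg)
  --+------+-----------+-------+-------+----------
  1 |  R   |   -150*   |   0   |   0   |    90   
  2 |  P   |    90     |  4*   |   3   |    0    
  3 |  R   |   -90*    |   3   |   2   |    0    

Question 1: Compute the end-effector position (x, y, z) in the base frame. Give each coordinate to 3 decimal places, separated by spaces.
-5.232 5.062 3.000

after link 1: o_1 = (0.0000, 0.0000, 0.0000)
after link 2: o_2 = (-2.0000, 3.4641, 3.0000)
after link 3: o_3 = (-5.2321, 5.0622, 3.0000)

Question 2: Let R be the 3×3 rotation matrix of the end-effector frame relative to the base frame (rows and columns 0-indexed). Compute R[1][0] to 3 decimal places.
-0.500

End-effector x-axis (col 0 of R) = (-0.8660,-0.5000,0.0000)
R[1][0] = -0.5000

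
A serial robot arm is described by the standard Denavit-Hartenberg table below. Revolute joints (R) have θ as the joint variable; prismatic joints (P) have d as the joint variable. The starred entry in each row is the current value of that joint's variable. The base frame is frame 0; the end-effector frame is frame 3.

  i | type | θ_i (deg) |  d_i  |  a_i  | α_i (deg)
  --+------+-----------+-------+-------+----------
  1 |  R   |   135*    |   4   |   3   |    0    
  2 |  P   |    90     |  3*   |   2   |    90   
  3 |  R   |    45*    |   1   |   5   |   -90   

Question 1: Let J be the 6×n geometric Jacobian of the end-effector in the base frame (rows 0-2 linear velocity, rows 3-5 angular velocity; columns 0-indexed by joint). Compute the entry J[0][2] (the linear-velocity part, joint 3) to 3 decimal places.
axis z_2 = (-0.7071,0.7071,0.0000); lever o_n−o_2 = (-3.2071,-1.7929,3.5355)
cross product → J_v[:, 2] = (2.5000,2.5000,3.5355)
J_ω[:, 2] = z_2
entry J[0][2] = 2.5000

2.500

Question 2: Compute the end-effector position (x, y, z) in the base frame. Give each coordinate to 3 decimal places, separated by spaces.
-6.743 -1.086 10.536

after link 1: o_1 = (-2.1213, 2.1213, 4.0000)
after link 2: o_2 = (-3.5355, 0.7071, 7.0000)
after link 3: o_3 = (-6.7426, -1.0858, 10.5355)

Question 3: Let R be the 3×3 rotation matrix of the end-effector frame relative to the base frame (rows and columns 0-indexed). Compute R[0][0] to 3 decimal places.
-0.500

End-effector x-axis (col 0 of R) = (-0.5000,-0.5000,0.7071)
R[0][0] = -0.5000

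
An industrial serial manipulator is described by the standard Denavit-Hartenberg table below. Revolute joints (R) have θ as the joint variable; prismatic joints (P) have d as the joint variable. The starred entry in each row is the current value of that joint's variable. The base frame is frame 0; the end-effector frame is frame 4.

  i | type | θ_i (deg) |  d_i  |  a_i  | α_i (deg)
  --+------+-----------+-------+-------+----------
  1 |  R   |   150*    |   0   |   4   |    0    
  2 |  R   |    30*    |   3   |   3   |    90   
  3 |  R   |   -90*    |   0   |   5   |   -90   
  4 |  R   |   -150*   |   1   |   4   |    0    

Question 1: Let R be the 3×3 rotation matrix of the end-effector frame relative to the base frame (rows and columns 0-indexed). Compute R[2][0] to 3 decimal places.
0.866

End-effector x-axis (col 0 of R) = (0.0000,0.5000,0.8660)
R[2][0] = 0.8660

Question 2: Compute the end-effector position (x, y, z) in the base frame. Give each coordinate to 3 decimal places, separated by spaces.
after link 1: o_1 = (-3.4641, 2.0000, 0.0000)
after link 2: o_2 = (-6.4641, 2.0000, 3.0000)
after link 3: o_3 = (-6.4641, 2.0000, -2.0000)
after link 4: o_4 = (-7.4641, 4.0000, 1.4641)

-7.464 4.000 1.464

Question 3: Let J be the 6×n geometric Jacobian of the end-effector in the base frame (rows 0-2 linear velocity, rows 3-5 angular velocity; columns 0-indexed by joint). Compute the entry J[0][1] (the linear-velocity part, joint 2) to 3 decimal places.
axis z_1 = (0.0000,0.0000,1.0000); lever o_n−o_1 = (-4.0000,2.0000,1.4641)
cross product → J_v[:, 1] = (-2.0000,-4.0000,0.0000)
J_ω[:, 1] = z_1
entry J[0][1] = -2.0000

-2.000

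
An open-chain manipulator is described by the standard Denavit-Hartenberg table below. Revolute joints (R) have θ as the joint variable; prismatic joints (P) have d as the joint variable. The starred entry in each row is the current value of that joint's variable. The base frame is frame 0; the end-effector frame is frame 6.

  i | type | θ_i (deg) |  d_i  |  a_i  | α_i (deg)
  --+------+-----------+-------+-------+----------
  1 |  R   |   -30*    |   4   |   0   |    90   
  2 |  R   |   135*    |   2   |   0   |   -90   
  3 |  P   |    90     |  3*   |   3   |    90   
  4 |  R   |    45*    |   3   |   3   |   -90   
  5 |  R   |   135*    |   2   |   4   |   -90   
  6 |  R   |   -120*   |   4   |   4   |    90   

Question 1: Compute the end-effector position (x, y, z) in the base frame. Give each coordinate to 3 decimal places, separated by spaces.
-8.239 0.436 2.889

after link 1: o_1 = (0.0000, 0.0000, 4.0000)
after link 2: o_2 = (-1.0000, -1.7321, 4.0000)
after link 3: o_3 = (-1.3371, 1.9267, 1.8787)
after link 4: o_4 = (-3.4126, 5.5745, 2.5000)
after link 5: o_5 = (-3.0289, 1.4106, 0.9142)
after link 6: o_6 = (-8.2394, 0.4357, 2.8893)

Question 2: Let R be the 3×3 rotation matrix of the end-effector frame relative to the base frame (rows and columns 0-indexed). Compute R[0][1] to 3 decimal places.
-0.377

End-effector y-axis (col 1 of R) = (-0.3768,-0.3598,0.8536)
R[0][1] = -0.3768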